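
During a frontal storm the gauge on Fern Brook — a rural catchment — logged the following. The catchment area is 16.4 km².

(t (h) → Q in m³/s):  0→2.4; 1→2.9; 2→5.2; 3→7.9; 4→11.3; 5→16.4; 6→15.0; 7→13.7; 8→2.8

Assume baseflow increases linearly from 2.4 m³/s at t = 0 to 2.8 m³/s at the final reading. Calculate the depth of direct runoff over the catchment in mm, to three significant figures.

d ≈ 11.9 mm

Direct runoff: 0.00, 0.45, 2.70, 5.35, 8.70, 13.75, 12.30, 10.95, 0.00 m³/s; ΣQ_DR = 54.20 m³/s.
V = ΣQ_DR · Δt = 54.20 × 3600 s = 1.951 × 10^5 m³.
Over A = 16.4 km², depth = V / A = 11.9 mm.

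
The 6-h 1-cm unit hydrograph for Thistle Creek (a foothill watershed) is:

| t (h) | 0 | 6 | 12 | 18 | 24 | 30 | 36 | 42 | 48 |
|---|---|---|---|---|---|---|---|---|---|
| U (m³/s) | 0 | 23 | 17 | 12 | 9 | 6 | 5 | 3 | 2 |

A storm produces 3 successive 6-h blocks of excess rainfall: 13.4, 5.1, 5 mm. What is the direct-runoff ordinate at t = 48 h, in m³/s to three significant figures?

By discrete convolution, Q_j = Σ (P_i / 10 mm) · U_{j−i}.
At t = 48 h (j=8): Q = (13.4/10)·2 + (5.1/10)·3 + (5/10)·5 = 6.71 m³/s.

Q ≈ 6.71 m³/s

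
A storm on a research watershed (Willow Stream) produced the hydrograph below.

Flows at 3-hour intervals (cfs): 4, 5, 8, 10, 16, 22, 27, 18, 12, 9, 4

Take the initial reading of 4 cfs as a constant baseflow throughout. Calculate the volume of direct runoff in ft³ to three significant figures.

V ≈ 9.83 × 10^5 ft³

Direct-runoff ordinates (Q − Q_b): 0.0, 1.0, 4.0, 6.0, 12.0, 18.0, 23.0, 14.0, 8.0, 5.0, 0.0 cfs.
ΣQ_DR = 91.00 cfs.
With Δt = 3 h = 10800 s, V = ΣQ_DR · Δt = 91.00 × 10800 = 9.83 × 10^5 ft³.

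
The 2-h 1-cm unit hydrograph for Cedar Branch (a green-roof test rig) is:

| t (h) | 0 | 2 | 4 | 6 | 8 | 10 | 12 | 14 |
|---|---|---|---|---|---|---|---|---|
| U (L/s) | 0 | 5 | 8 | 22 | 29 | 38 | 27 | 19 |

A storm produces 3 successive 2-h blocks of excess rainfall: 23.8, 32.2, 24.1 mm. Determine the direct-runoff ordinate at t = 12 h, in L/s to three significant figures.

By discrete convolution, Q_j = Σ (P_i / 10 mm) · U_{j−i}.
At t = 12 h (j=6): Q = (23.8/10)·27 + (32.2/10)·38 + (24.1/10)·29 = 257 L/s.

Q ≈ 257 L/s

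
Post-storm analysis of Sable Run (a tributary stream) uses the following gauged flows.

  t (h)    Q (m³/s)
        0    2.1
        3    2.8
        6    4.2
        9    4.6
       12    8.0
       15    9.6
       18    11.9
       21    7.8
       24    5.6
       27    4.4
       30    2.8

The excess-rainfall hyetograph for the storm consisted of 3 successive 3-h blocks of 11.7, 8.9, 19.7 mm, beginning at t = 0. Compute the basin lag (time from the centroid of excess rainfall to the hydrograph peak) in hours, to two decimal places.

Centroid of excess rainfall: t_c = Σ P_i·t̄_i / ΣP_i = 5.0955 h (block centres at 1.5, 4.5, 7.5 h).
Hydrograph peak occurs at t = 18 h, so basin lag t_L = 18 − 5.0955 = 12.90 h.

t_L ≈ 12.90 h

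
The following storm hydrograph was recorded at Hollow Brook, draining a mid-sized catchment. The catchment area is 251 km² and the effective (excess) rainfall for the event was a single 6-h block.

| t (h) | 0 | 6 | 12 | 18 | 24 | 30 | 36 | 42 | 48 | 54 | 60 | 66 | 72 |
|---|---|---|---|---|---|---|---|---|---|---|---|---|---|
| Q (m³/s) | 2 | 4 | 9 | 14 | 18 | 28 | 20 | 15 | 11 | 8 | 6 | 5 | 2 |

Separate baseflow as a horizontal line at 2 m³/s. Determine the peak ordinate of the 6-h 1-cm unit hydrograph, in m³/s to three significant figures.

U_p ≈ 26.0 m³/s

Direct runoff: 0.0, 2.0, 7.0, 12.0, 16.0, 26.0, 18.0, 13.0, 9.0, 6.0, 4.0, 3.0, 0.0 m³/s; ΣQ_DR = 116.0 m³/s, peak = 26.0 m³/s.
Runoff depth d = ΣQ_DR·Δt / A = 116.0 × 21600 / (251 km²) = 9.982 mm.
The 1-cm UH is the DRH scaled by (10 mm)/d, so U_p = 26.0 × 10/9.982 = 26.0 m³/s.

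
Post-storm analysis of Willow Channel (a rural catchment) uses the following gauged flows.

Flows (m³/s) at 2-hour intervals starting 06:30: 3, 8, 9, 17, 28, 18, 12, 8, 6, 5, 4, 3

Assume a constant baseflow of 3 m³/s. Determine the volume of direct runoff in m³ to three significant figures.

Direct-runoff ordinates (Q − Q_b): 0.0, 5.0, 6.0, 14.0, 25.0, 15.0, 9.0, 5.0, 3.0, 2.0, 1.0, 0.0 m³/s.
ΣQ_DR = 85.00 m³/s.
With Δt = 2 h = 7200 s, V = ΣQ_DR · Δt = 85.00 × 7200 = 6.12 × 10^5 m³.

V ≈ 6.12 × 10^5 m³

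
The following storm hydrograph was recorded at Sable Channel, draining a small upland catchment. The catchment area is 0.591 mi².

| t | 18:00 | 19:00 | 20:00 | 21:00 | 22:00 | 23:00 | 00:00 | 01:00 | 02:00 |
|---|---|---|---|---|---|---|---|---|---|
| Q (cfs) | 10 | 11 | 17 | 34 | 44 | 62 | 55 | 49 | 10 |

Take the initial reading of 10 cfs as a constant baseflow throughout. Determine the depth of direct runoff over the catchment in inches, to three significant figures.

Direct runoff: 0.0, 1.0, 7.0, 24.0, 34.0, 52.0, 45.0, 39.0, 0.0 cfs; ΣQ_DR = 202.0 cfs.
V = ΣQ_DR · Δt = 202.0 × 3600 s = 7.272 × 10^5 ft³.
Over A = 0.591 mi², depth = V / A = 0.530 in.

d ≈ 0.530 in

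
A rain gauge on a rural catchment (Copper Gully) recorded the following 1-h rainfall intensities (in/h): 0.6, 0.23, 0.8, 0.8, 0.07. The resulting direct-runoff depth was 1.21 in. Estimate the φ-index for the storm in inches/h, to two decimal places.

φ ≈ 0.33 in/h

Only the 3 blocks with intensity above φ contribute runoff: 0.6, 0.8, 0.8 in/h.
Σ(I−φ)·Δt = d  ⇒  (0.6+0.8+0.8 − 3φ)·1 = 1.21
φ = (2.200 − 1.21/1) / 3 = 0.33 in/h.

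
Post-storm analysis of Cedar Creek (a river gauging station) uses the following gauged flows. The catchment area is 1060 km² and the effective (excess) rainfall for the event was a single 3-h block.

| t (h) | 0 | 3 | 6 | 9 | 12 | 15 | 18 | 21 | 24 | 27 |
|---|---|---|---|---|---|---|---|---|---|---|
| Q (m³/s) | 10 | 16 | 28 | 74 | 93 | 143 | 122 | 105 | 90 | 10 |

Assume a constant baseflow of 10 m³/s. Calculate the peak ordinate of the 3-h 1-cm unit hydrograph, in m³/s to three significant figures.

U_p ≈ 221 m³/s

Direct runoff: 0.0, 6.0, 18.0, 64.0, 83.0, 133.0, 112.0, 95.0, 80.0, 0.0 m³/s; ΣQ_DR = 591.0 m³/s, peak = 133.0 m³/s.
Runoff depth d = ΣQ_DR·Δt / A = 591.0 × 10800 / (1060 km²) = 6.022 mm.
The 1-cm UH is the DRH scaled by (10 mm)/d, so U_p = 133.0 × 10/6.022 = 221 m³/s.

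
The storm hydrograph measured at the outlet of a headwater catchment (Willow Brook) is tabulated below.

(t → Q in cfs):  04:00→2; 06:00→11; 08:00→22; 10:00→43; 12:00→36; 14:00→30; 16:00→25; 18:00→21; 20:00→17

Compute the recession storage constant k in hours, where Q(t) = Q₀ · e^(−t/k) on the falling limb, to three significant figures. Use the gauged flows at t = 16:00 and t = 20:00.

On the falling limb, Q drops from 25 to 17 cfs between t = 16:00 and t = 20:00 (Δt = 4 h).
k = −Δt / ln(Q₂/Q₁) = −4 / ln(17/25) = 10.4 h.

k ≈ 10.4 h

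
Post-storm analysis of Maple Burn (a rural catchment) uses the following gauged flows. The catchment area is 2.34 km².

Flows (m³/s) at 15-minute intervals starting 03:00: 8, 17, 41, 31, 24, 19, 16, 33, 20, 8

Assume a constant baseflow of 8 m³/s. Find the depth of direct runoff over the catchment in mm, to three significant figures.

d ≈ 52.7 mm

Direct runoff: 0.0, 9.0, 33.0, 23.0, 16.0, 11.0, 8.0, 25.0, 12.0, 0.0 m³/s; ΣQ_DR = 137.0 m³/s.
V = ΣQ_DR · Δt = 137.0 × 900 s = 1.233 × 10^5 m³.
Over A = 2.34 km², depth = V / A = 52.7 mm.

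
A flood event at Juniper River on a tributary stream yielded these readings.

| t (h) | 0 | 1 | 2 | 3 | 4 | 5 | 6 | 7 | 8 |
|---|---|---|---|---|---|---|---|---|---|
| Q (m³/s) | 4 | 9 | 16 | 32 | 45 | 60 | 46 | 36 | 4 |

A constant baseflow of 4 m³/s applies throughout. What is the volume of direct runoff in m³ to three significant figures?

Direct-runoff ordinates (Q − Q_b): 0.0, 5.0, 12.0, 28.0, 41.0, 56.0, 42.0, 32.0, 0.0 m³/s.
ΣQ_DR = 216.0 m³/s.
With Δt = 1 h = 3600 s, V = ΣQ_DR · Δt = 216.0 × 3600 = 7.78 × 10^5 m³.

V ≈ 7.78 × 10^5 m³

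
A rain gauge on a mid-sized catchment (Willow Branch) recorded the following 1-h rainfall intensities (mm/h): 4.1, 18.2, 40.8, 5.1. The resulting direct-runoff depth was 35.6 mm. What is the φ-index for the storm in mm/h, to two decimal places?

φ ≈ 11.70 mm/h

Only the 2 blocks with intensity above φ contribute runoff: 18.2, 40.8 mm/h.
Σ(I−φ)·Δt = d  ⇒  (18.2+40.8 − 2φ)·1 = 35.6
φ = (59.00 − 35.6/1) / 2 = 11.70 mm/h.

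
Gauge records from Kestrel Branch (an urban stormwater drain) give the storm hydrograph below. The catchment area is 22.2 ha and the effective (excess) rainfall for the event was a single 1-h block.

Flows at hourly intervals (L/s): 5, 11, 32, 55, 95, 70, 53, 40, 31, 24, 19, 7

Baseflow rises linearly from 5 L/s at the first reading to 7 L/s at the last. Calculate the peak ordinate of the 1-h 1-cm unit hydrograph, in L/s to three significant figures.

Direct runoff: 0.00, 5.82, 26.64, 49.45, 89.27, 64.09, 46.91, 33.73, 24.55, 17.36, 12.18, 0.00 L/s; ΣQ_DR = 370.0 L/s, peak = 89.27 L/s.
Runoff depth d = ΣQ_DR·Δt / A = 370.0 × 3600 / (22.2 ha) = 6.000 mm.
The 1-cm UH is the DRH scaled by (10 mm)/d, so U_p = 89.27 × 10/6.000 = 149 L/s.

U_p ≈ 149 L/s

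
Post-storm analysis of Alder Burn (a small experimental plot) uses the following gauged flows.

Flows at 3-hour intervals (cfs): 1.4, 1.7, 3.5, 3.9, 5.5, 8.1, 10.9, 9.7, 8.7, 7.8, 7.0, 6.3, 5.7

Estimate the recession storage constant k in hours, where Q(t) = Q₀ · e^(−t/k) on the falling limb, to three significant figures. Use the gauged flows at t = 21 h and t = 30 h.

k ≈ 27.6 h

On the falling limb, Q drops from 9.7 to 7.0 cfs between t = 21 h and t = 30 h (Δt = 9 h).
k = −Δt / ln(Q₂/Q₁) = −9 / ln(7.0/9.7) = 27.6 h.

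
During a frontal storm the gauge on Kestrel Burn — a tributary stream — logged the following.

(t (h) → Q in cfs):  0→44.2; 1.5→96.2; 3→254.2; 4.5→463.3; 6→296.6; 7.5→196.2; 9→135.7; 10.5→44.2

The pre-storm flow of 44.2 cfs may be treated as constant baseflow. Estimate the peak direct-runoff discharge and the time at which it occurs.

Subtracting baseflow gives direct-runoff ordinates: 0.0, 52.0, 210.0, 419.1, 252.4, 152.0, 91.5, 0.0 cfs.
The maximum is 419.1 cfs, occurring at the reading for t = 4.5 h.

Q_p = 419.1 cfs at t = 4.5 h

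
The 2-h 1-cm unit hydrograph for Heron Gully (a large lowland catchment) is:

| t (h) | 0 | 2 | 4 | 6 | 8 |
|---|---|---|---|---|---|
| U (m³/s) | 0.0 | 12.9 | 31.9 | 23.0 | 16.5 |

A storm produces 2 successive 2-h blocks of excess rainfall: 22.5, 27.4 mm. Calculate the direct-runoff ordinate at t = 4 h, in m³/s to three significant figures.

By discrete convolution, Q_j = Σ (P_i / 10 mm) · U_{j−i}.
At t = 4 h (j=2): Q = (22.5/10)·31.9 + (27.4/10)·12.9 = 107 m³/s.

Q ≈ 107 m³/s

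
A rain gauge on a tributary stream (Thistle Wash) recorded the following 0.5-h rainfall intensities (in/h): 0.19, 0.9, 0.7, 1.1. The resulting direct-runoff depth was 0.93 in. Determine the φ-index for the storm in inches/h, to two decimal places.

φ ≈ 0.28 in/h

Only the 3 blocks with intensity above φ contribute runoff: 0.9, 0.7, 1.1 in/h.
Σ(I−φ)·Δt = d  ⇒  (0.9+0.7+1.1 − 3φ)·0.5 = 0.93
φ = (2.700 − 0.93/0.5) / 3 = 0.28 in/h.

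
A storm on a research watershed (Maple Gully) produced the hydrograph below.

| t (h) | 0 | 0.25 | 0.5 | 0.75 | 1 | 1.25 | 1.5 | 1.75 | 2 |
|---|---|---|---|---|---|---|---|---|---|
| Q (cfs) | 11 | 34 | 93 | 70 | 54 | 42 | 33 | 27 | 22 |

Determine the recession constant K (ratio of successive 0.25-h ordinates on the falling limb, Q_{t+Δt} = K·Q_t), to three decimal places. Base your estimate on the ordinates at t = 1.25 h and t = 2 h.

Using the recession-limb readings at t = 1.25 h and t = 2 h: Q falls from 42 to 22 cfs over 3 intervals.
K = (Q₂/Q₁)^(1/3) = (22/42)^(1/3) = 0.806.

K ≈ 0.806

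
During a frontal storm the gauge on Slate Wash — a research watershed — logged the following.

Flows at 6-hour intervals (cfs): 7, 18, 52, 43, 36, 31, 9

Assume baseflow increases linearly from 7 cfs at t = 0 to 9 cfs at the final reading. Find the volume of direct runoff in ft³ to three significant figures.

V ≈ 3.02 × 10^6 ft³

Direct-runoff ordinates (Q − Q_b): 0.00, 10.67, 44.33, 35.00, 27.67, 22.33, 0.00 cfs.
ΣQ_DR = 140.0 cfs.
With Δt = 6 h = 21600 s, V = ΣQ_DR · Δt = 140.0 × 21600 = 3.02 × 10^6 ft³.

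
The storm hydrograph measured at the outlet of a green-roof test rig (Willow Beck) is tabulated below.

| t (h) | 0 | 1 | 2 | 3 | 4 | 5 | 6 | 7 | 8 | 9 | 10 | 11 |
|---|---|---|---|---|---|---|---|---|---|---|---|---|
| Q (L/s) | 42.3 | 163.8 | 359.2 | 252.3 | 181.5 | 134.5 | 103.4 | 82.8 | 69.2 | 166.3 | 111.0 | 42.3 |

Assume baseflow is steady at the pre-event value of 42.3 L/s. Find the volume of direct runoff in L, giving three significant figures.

Direct-runoff ordinates (Q − Q_b): 0.0, 121.5, 316.9, 210.0, 139.2, 92.2, 61.1, 40.5, 26.9, 124.0, 68.7, 0.0 L/s.
ΣQ_DR = 1201 L/s.
With Δt = 1 h = 3600 s, V = ΣQ_DR · Δt = 1201 × 3600 = 4.32 × 10^6 L.

V ≈ 4.32 × 10^6 L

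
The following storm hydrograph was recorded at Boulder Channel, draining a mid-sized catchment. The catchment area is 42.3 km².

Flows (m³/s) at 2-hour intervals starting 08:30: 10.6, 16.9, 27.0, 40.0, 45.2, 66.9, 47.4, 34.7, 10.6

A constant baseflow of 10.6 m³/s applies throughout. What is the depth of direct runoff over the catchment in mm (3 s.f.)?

Direct runoff: 0.0, 6.3, 16.4, 29.4, 34.6, 56.3, 36.8, 24.1, 0.0 m³/s; ΣQ_DR = 203.9 m³/s.
V = ΣQ_DR · Δt = 203.9 × 7200 s = 1.468 × 10^6 m³.
Over A = 42.3 km², depth = V / A = 34.7 mm.

d ≈ 34.7 mm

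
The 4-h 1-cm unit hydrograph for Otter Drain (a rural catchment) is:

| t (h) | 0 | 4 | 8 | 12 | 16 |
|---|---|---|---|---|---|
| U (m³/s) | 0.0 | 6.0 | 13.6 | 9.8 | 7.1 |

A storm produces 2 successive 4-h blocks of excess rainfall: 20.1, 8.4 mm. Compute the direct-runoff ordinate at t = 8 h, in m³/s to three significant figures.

Q ≈ 32.4 m³/s

By discrete convolution, Q_j = Σ (P_i / 10 mm) · U_{j−i}.
At t = 8 h (j=2): Q = (20.1/10)·13.6 + (8.4/10)·6.0 = 32.4 m³/s.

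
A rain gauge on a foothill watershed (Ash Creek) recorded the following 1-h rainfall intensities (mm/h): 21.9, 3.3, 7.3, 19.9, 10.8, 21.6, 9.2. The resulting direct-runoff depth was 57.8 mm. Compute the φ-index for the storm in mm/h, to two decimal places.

φ ≈ 5.48 mm/h

Only the 6 blocks with intensity above φ contribute runoff: 21.9, 7.3, 19.9, 10.8, 21.6, 9.2 mm/h.
Σ(I−φ)·Δt = d  ⇒  (21.9+7.3+19.9+10.8+21.6+9.2 − 6φ)·1 = 57.8
φ = (90.70 − 57.8/1) / 6 = 5.48 mm/h.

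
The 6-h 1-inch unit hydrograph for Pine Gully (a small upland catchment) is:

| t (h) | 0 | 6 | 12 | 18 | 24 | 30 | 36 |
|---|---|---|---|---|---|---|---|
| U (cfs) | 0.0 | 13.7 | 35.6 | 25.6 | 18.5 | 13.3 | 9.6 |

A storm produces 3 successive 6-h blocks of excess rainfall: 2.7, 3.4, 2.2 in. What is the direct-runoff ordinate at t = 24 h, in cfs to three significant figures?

Q ≈ 215 cfs

By discrete convolution, Q_j = Σ (P_i / 1 in) · U_{j−i}.
At t = 24 h (j=4): Q = (2.7/1)·18.5 + (3.4/1)·25.6 + (2.2/1)·35.6 = 215 cfs.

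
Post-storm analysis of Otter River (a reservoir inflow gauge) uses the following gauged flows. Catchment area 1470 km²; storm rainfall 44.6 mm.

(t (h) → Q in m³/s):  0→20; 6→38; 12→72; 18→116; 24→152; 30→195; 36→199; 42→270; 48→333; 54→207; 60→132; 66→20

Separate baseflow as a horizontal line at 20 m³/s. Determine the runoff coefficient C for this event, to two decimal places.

C ≈ 0.50

ΣQ_DR = 1514 m³/s; V = ΣQ_DR·Δt = 3.270 × 10^7 m³.
Runoff depth d = V / A = 22.25 mm.
C = d / P = 22.25 / 44.6 = 0.50.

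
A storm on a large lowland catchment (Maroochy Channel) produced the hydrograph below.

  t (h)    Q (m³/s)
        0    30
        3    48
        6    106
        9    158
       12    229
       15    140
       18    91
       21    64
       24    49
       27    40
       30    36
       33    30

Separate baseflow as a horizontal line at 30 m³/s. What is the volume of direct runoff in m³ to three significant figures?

V ≈ 7.14 × 10^6 m³

Direct-runoff ordinates (Q − Q_b): 0.0, 18.0, 76.0, 128.0, 199.0, 110.0, 61.0, 34.0, 19.0, 10.0, 6.0, 0.0 m³/s.
ΣQ_DR = 661.0 m³/s.
With Δt = 3 h = 10800 s, V = ΣQ_DR · Δt = 661.0 × 10800 = 7.14 × 10^6 m³.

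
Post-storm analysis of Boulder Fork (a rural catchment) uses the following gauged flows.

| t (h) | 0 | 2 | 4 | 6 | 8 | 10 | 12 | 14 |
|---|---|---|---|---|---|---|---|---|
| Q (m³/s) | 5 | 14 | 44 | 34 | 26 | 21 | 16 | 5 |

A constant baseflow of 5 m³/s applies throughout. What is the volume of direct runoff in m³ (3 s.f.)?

Direct-runoff ordinates (Q − Q_b): 0.0, 9.0, 39.0, 29.0, 21.0, 16.0, 11.0, 0.0 m³/s.
ΣQ_DR = 125.0 m³/s.
With Δt = 2 h = 7200 s, V = ΣQ_DR · Δt = 125.0 × 7200 = 9.00 × 10^5 m³.

V ≈ 9.00 × 10^5 m³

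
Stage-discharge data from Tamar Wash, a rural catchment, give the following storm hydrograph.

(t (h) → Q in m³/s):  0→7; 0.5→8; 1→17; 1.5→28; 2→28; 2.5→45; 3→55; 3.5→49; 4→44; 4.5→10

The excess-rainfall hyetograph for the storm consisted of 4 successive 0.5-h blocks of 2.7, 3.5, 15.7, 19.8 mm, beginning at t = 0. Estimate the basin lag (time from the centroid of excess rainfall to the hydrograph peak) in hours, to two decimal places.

Centroid of excess rainfall: t_c = Σ P_i·t̄_i / ΣP_i = 1.3807 h (block centres at 0.25, 0.75, 1.25, 1.75 h).
Hydrograph peak occurs at t = 3 h, so basin lag t_L = 3 − 1.3807 = 1.62 h.

t_L ≈ 1.62 h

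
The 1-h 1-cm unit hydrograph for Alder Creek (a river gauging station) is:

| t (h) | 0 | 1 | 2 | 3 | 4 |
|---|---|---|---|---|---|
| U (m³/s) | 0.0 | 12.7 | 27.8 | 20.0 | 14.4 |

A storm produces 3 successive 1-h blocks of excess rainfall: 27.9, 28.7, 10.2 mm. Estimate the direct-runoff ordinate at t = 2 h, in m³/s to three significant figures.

By discrete convolution, Q_j = Σ (P_i / 10 mm) · U_{j−i}.
At t = 2 h (j=2): Q = (27.9/10)·27.8 + (28.7/10)·12.7 + (10.2/10)·0.0 = 114 m³/s.

Q ≈ 114 m³/s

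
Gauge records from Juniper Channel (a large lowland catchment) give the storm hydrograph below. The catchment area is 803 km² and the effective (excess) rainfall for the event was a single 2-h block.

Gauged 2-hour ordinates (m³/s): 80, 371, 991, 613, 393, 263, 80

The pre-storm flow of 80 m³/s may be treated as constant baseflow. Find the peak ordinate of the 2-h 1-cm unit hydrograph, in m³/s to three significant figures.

Direct runoff: 0.0, 291.0, 911.0, 533.0, 313.0, 183.0, 0.0 m³/s; ΣQ_DR = 2231 m³/s, peak = 911.0 m³/s.
Runoff depth d = ΣQ_DR·Δt / A = 2231 × 7200 / (803 km²) = 20.00 mm.
The 1-cm UH is the DRH scaled by (10 mm)/d, so U_p = 911.0 × 10/20.00 = 455 m³/s.

U_p ≈ 455 m³/s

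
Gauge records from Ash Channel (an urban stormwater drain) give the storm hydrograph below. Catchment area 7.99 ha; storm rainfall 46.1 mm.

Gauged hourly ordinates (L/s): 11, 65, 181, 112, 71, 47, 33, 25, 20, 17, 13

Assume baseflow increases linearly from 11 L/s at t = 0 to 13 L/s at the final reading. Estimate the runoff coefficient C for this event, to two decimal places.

C ≈ 0.45

ΣQ_DR = 463.0 L/s; V = ΣQ_DR·Δt = 1.667 × 10^6 L.
Runoff depth d = V / A = 20.86 mm.
C = d / P = 20.86 / 46.1 = 0.45.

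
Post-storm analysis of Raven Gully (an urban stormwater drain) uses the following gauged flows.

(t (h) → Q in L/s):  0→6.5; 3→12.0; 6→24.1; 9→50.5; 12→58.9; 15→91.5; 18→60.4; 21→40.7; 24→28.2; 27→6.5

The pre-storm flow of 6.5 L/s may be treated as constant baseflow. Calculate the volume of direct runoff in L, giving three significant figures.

Direct-runoff ordinates (Q − Q_b): 0.0, 5.5, 17.6, 44.0, 52.4, 85.0, 53.9, 34.2, 21.7, 0.0 L/s.
ΣQ_DR = 314.3 L/s.
With Δt = 3 h = 10800 s, V = ΣQ_DR · Δt = 314.3 × 10800 = 3.39 × 10^6 L.

V ≈ 3.39 × 10^6 L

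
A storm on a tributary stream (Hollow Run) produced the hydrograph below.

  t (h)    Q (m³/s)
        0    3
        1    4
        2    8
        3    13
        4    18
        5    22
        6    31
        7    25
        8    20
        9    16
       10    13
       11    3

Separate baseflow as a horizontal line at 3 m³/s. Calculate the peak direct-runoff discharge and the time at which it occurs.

Q_p = 28.0 m³/s at t = 6 h

Subtracting baseflow gives direct-runoff ordinates: 0.0, 1.0, 5.0, 10.0, 15.0, 19.0, 28.0, 22.0, 17.0, 13.0, 10.0, 0.0 m³/s.
The maximum is 28.0 m³/s, occurring at the reading for t = 6 h.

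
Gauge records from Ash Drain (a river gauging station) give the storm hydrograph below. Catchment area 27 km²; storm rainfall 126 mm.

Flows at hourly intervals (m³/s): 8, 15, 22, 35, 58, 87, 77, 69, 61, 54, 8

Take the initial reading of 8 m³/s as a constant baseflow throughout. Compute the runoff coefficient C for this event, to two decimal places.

ΣQ_DR = 406.0 m³/s; V = ΣQ_DR·Δt = 1.462 × 10^6 m³.
Runoff depth d = V / A = 54.13 mm.
C = d / P = 54.13 / 126 = 0.43.

C ≈ 0.43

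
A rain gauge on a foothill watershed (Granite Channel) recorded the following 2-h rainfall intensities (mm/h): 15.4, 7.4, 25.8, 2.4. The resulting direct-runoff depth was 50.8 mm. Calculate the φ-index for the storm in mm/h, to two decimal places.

φ ≈ 7.90 mm/h

Only the 2 blocks with intensity above φ contribute runoff: 15.4, 25.8 mm/h.
Σ(I−φ)·Δt = d  ⇒  (15.4+25.8 − 2φ)·2 = 50.8
φ = (41.20 − 50.8/2) / 2 = 7.90 mm/h.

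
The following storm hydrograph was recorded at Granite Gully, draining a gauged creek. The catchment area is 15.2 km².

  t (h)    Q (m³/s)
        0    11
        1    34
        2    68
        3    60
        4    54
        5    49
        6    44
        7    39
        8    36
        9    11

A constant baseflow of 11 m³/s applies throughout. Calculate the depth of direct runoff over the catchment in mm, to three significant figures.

d ≈ 70.1 mm

Direct runoff: 0.0, 23.0, 57.0, 49.0, 43.0, 38.0, 33.0, 28.0, 25.0, 0.0 m³/s; ΣQ_DR = 296.0 m³/s.
V = ΣQ_DR · Δt = 296.0 × 3600 s = 1.066 × 10^6 m³.
Over A = 15.2 km², depth = V / A = 70.1 mm.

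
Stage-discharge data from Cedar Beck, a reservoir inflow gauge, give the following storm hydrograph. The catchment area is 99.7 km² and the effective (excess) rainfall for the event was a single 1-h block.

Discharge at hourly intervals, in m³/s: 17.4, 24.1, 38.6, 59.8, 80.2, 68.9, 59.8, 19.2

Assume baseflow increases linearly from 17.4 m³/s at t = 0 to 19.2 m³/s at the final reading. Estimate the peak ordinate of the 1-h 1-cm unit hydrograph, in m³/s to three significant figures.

Direct runoff: 0.00, 6.44, 20.69, 41.63, 61.77, 50.21, 40.86, 0.00 m³/s; ΣQ_DR = 221.6 m³/s, peak = 61.77 m³/s.
Runoff depth d = ΣQ_DR·Δt / A = 221.6 × 3600 / (99.7 km²) = 8.002 mm.
The 1-cm UH is the DRH scaled by (10 mm)/d, so U_p = 61.77 × 10/8.002 = 77.2 m³/s.

U_p ≈ 77.2 m³/s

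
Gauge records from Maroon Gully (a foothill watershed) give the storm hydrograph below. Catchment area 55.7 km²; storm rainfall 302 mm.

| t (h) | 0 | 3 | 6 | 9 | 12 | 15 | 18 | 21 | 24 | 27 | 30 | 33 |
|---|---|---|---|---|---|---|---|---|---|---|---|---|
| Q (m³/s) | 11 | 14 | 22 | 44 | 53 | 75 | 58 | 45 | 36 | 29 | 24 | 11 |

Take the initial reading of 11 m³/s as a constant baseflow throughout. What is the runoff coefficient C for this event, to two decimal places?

C ≈ 0.19

ΣQ_DR = 290.0 m³/s; V = ΣQ_DR·Δt = 3.132 × 10^6 m³.
Runoff depth d = V / A = 56.23 mm.
C = d / P = 56.23 / 302 = 0.19.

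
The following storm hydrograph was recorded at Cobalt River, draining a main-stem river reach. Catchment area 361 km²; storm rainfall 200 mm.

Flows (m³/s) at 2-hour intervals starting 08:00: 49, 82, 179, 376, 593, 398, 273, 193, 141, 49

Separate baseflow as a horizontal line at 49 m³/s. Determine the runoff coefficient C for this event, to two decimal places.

C ≈ 0.18

ΣQ_DR = 1843 m³/s; V = ΣQ_DR·Δt = 1.327 × 10^7 m³.
Runoff depth d = V / A = 36.76 mm.
C = d / P = 36.76 / 200 = 0.18.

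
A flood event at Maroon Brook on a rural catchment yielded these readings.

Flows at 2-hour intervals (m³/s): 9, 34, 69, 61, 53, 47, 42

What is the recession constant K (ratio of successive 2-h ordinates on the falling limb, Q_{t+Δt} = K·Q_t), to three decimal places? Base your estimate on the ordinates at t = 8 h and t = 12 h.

K ≈ 0.890

Using the recession-limb readings at t = 8 h and t = 12 h: Q falls from 53 to 42 m³/s over 2 intervals.
K = (Q₂/Q₁)^(1/2) = (42/53)^(1/2) = 0.890.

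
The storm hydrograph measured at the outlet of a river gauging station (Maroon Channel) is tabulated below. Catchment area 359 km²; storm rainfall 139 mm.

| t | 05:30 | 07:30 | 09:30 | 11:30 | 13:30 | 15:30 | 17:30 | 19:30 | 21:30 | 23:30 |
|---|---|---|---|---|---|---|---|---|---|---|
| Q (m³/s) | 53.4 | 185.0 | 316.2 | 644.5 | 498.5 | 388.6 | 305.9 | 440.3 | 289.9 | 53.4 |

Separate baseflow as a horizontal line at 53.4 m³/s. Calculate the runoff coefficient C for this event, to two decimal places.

C ≈ 0.38

ΣQ_DR = 2642 m³/s; V = ΣQ_DR·Δt = 1.902 × 10^7 m³.
Runoff depth d = V / A = 52.98 mm.
C = d / P = 52.98 / 139 = 0.38.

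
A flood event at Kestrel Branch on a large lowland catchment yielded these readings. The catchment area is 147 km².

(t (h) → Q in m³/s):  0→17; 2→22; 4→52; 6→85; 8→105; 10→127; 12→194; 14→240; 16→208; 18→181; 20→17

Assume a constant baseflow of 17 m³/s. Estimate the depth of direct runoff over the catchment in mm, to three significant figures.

d ≈ 52.0 mm

Direct runoff: 0.0, 5.0, 35.0, 68.0, 88.0, 110.0, 177.0, 223.0, 191.0, 164.0, 0.0 m³/s; ΣQ_DR = 1061 m³/s.
V = ΣQ_DR · Δt = 1061 × 7200 s = 7.639 × 10^6 m³.
Over A = 147 km², depth = V / A = 52.0 mm.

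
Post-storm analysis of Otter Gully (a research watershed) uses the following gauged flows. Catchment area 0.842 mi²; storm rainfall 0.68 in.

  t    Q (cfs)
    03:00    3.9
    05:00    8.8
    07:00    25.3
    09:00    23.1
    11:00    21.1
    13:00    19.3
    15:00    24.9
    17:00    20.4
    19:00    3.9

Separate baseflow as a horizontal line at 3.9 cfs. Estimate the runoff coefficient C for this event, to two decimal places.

ΣQ_DR = 115.6 cfs; V = ΣQ_DR·Δt = 8.323 × 10^5 ft³.
Runoff depth d = V / A = 0.4255 in.
C = d / P = 0.4255 / 0.68 = 0.63.

C ≈ 0.63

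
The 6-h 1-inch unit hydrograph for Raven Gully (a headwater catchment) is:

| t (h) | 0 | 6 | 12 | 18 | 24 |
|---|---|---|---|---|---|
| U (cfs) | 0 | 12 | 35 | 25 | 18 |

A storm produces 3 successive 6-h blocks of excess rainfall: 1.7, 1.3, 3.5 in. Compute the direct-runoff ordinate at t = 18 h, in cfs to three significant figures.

Q ≈ 130 cfs

By discrete convolution, Q_j = Σ (P_i / 1 in) · U_{j−i}.
At t = 18 h (j=3): Q = (1.7/1)·25 + (1.3/1)·35 + (3.5/1)·12 = 130 cfs.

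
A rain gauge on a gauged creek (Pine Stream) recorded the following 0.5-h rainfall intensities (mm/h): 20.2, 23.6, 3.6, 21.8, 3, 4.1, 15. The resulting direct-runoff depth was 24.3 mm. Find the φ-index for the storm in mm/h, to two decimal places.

Only the 4 blocks with intensity above φ contribute runoff: 20.2, 23.6, 21.8, 15 mm/h.
Σ(I−φ)·Δt = d  ⇒  (20.2+23.6+21.8+15 − 4φ)·0.5 = 24.3
φ = (80.60 − 24.3/0.5) / 4 = 8.00 mm/h.

φ ≈ 8.00 mm/h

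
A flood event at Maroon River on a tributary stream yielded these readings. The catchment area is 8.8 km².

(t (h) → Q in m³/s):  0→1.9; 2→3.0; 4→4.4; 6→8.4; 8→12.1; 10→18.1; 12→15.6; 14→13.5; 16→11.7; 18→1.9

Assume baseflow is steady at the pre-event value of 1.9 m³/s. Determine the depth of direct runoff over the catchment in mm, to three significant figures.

Direct runoff: 0.0, 1.1, 2.5, 6.5, 10.2, 16.2, 13.7, 11.6, 9.8, 0.0 m³/s; ΣQ_DR = 71.60 m³/s.
V = ΣQ_DR · Δt = 71.60 × 7200 s = 5.155 × 10^5 m³.
Over A = 8.8 km², depth = V / A = 58.6 mm.

d ≈ 58.6 mm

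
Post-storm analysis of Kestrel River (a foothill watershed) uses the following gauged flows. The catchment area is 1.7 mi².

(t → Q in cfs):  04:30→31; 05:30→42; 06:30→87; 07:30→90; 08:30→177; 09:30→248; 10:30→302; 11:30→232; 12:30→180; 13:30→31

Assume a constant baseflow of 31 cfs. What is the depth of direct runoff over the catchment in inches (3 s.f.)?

Direct runoff: 0.0, 11.0, 56.0, 59.0, 146.0, 217.0, 271.0, 201.0, 149.0, 0.0 cfs; ΣQ_DR = 1110 cfs.
V = ΣQ_DR · Δt = 1110 × 3600 s = 3.996 × 10^6 ft³.
Over A = 1.7 mi², depth = V / A = 1.01 in.

d ≈ 1.01 in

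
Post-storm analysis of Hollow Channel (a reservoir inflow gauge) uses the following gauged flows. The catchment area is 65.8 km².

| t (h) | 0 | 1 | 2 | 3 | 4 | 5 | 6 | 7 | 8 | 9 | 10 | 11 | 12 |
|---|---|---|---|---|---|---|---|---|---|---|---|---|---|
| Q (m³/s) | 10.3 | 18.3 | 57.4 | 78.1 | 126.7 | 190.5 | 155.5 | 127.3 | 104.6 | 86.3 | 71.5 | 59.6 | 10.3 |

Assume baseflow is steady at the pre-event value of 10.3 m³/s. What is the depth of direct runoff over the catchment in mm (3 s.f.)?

d ≈ 52.7 mm

Direct runoff: 0.0, 8.0, 47.1, 67.8, 116.4, 180.2, 145.2, 117.0, 94.3, 76.0, 61.2, 49.3, 0.0 m³/s; ΣQ_DR = 962.5 m³/s.
V = ΣQ_DR · Δt = 962.5 × 3600 s = 3.465 × 10^6 m³.
Over A = 65.8 km², depth = V / A = 52.7 mm.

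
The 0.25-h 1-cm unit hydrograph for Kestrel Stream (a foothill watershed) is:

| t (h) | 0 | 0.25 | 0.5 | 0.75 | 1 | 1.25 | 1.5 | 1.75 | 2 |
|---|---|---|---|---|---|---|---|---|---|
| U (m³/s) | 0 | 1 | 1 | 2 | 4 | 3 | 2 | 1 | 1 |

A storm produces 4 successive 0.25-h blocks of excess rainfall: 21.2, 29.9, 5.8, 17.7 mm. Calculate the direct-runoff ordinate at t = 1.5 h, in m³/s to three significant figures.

Q ≈ 19.1 m³/s

By discrete convolution, Q_j = Σ (P_i / 10 mm) · U_{j−i}.
At t = 1.5 h (j=6): Q = (21.2/10)·2 + (29.9/10)·3 + (5.8/10)·4 + (17.7/10)·2 = 19.1 m³/s.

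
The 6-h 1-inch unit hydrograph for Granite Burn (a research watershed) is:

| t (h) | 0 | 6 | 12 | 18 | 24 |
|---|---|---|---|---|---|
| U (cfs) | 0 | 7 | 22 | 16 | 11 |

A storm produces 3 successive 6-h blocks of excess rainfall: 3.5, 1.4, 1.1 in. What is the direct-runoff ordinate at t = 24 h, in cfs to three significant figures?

Q ≈ 85.1 cfs

By discrete convolution, Q_j = Σ (P_i / 1 in) · U_{j−i}.
At t = 24 h (j=4): Q = (3.5/1)·11 + (1.4/1)·16 + (1.1/1)·22 = 85.1 cfs.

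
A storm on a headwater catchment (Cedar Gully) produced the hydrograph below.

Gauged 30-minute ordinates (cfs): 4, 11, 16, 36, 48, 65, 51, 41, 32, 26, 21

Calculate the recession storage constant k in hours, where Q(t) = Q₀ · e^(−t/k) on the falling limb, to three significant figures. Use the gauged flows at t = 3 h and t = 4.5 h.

k ≈ 2.23 h

On the falling limb, Q drops from 51 to 26 cfs between t = 3 h and t = 4.5 h (Δt = 1.5 h).
k = −Δt / ln(Q₂/Q₁) = −1.5 / ln(26/51) = 2.23 h.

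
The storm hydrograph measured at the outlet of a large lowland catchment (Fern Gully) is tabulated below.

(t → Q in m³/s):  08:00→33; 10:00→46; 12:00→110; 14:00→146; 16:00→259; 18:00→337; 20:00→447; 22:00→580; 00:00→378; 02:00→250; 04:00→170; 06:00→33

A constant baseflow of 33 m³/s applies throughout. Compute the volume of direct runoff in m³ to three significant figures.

V ≈ 1.72 × 10^7 m³

Direct-runoff ordinates (Q − Q_b): 0.0, 13.0, 77.0, 113.0, 226.0, 304.0, 414.0, 547.0, 345.0, 217.0, 137.0, 0.0 m³/s.
ΣQ_DR = 2393 m³/s.
With Δt = 2 h = 7200 s, V = ΣQ_DR · Δt = 2393 × 7200 = 1.72 × 10^7 m³.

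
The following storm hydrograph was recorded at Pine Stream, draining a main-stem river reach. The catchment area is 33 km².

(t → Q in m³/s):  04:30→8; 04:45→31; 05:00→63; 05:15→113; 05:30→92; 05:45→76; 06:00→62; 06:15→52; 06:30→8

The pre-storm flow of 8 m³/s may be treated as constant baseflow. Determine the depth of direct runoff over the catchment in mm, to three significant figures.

d ≈ 11.8 mm

Direct runoff: 0.0, 23.0, 55.0, 105.0, 84.0, 68.0, 54.0, 44.0, 0.0 m³/s; ΣQ_DR = 433.0 m³/s.
V = ΣQ_DR · Δt = 433.0 × 900 s = 3.897 × 10^5 m³.
Over A = 33 km², depth = V / A = 11.8 mm.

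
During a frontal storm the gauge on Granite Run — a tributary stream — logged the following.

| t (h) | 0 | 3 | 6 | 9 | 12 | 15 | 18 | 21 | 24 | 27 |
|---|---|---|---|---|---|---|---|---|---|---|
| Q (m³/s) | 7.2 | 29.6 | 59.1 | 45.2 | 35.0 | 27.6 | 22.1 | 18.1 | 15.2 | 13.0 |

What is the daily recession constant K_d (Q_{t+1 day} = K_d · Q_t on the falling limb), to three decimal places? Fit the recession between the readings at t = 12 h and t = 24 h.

K_d ≈ 0.189

Between t = 12 h and t = 24 h the flow falls from 35.0 to 15.2 m³/s over 4×3 h = 12 h.
Per-interval ratio K = (15.2/35.0)^(1/4) = 0.8118; K_d = K^(24/3) = 0.189.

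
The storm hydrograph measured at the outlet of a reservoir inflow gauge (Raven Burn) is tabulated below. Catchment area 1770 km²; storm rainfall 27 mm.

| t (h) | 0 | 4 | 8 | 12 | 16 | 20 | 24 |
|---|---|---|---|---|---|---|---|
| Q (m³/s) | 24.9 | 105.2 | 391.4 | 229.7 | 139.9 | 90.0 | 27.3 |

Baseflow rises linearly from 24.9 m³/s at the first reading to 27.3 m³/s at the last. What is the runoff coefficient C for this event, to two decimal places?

C ≈ 0.25

ΣQ_DR = 825.7 m³/s; V = ΣQ_DR·Δt = 1.189 × 10^7 m³.
Runoff depth d = V / A = 6.718 mm.
C = d / P = 6.718 / 27 = 0.25.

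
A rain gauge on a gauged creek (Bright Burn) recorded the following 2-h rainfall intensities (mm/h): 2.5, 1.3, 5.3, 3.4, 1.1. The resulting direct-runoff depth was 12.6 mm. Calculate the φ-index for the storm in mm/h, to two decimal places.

Only the 3 blocks with intensity above φ contribute runoff: 2.5, 5.3, 3.4 mm/h.
Σ(I−φ)·Δt = d  ⇒  (2.5+5.3+3.4 − 3φ)·2 = 12.6
φ = (11.20 − 12.6/2) / 3 = 1.63 mm/h.

φ ≈ 1.63 mm/h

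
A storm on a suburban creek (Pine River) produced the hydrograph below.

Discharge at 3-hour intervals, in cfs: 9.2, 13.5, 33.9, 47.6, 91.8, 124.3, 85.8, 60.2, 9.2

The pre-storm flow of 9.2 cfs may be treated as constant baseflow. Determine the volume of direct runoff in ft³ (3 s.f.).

Direct-runoff ordinates (Q − Q_b): 0.0, 4.3, 24.7, 38.4, 82.6, 115.1, 76.6, 51.0, 0.0 cfs.
ΣQ_DR = 392.7 cfs.
With Δt = 3 h = 10800 s, V = ΣQ_DR · Δt = 392.7 × 10800 = 4.24 × 10^6 ft³.

V ≈ 4.24 × 10^6 ft³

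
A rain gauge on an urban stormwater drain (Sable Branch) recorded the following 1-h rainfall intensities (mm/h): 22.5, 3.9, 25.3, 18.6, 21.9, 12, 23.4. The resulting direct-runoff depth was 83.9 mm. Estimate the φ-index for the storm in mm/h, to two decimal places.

φ ≈ 6.63 mm/h

Only the 6 blocks with intensity above φ contribute runoff: 22.5, 25.3, 18.6, 21.9, 12, 23.4 mm/h.
Σ(I−φ)·Δt = d  ⇒  (22.5+25.3+18.6+21.9+12+23.4 − 6φ)·1 = 83.9
φ = (123.7 − 83.9/1) / 6 = 6.63 mm/h.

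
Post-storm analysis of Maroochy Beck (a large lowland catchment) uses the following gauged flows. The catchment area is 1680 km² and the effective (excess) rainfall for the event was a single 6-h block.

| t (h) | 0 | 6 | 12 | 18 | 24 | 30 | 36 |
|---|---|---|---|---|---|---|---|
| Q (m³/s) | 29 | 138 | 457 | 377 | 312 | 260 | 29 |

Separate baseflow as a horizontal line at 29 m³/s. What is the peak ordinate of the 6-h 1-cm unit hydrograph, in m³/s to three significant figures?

U_p ≈ 238 m³/s

Direct runoff: 0.0, 109.0, 428.0, 348.0, 283.0, 231.0, 0.0 m³/s; ΣQ_DR = 1399 m³/s, peak = 428.0 m³/s.
Runoff depth d = ΣQ_DR·Δt / A = 1399 × 21600 / (1680 km²) = 17.99 mm.
The 1-cm UH is the DRH scaled by (10 mm)/d, so U_p = 428.0 × 10/17.99 = 238 m³/s.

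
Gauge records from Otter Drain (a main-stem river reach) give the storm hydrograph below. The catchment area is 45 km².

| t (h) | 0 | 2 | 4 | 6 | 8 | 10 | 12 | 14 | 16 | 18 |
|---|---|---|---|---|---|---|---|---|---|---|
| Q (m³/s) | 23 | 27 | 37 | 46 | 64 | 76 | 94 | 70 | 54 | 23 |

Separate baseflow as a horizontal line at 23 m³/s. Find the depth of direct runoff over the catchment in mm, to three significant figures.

d ≈ 45.4 mm

Direct runoff: 0.0, 4.0, 14.0, 23.0, 41.0, 53.0, 71.0, 47.0, 31.0, 0.0 m³/s; ΣQ_DR = 284.0 m³/s.
V = ΣQ_DR · Δt = 284.0 × 7200 s = 2.045 × 10^6 m³.
Over A = 45 km², depth = V / A = 45.4 mm.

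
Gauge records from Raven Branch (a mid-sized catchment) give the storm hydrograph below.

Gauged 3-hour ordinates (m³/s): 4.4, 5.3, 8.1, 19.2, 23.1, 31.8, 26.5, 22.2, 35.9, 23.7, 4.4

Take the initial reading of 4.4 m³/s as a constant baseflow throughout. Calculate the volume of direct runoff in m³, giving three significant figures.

V ≈ 1.69 × 10^6 m³

Direct-runoff ordinates (Q − Q_b): 0.0, 0.9, 3.7, 14.8, 18.7, 27.4, 22.1, 17.8, 31.5, 19.3, 0.0 m³/s.
ΣQ_DR = 156.2 m³/s.
With Δt = 3 h = 10800 s, V = ΣQ_DR · Δt = 156.2 × 10800 = 1.69 × 10^6 m³.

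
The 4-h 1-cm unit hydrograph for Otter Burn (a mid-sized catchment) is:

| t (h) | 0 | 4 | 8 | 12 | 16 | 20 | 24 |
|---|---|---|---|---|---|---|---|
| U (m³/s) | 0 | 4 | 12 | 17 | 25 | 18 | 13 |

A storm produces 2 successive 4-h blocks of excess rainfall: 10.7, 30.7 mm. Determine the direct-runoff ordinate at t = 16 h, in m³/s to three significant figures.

Q ≈ 78.9 m³/s

By discrete convolution, Q_j = Σ (P_i / 10 mm) · U_{j−i}.
At t = 16 h (j=4): Q = (10.7/10)·25 + (30.7/10)·17 = 78.9 m³/s.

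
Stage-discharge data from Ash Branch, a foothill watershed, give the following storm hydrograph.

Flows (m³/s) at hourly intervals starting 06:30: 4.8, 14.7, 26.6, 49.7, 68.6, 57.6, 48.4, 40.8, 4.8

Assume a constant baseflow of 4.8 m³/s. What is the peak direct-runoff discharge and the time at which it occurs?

Q_p = 63.8 m³/s at t = 10:30

Subtracting baseflow gives direct-runoff ordinates: 0.0, 9.9, 21.8, 44.9, 63.8, 52.8, 43.6, 36.0, 0.0 m³/s.
The maximum is 63.8 m³/s, occurring at the reading for t = 10:30.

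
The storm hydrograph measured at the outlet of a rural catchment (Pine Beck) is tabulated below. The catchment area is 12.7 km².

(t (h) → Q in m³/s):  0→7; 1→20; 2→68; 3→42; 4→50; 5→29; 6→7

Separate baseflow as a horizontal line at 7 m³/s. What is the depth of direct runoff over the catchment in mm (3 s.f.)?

Direct runoff: 0.0, 13.0, 61.0, 35.0, 43.0, 22.0, 0.0 m³/s; ΣQ_DR = 174.0 m³/s.
V = ΣQ_DR · Δt = 174.0 × 3600 s = 6.264 × 10^5 m³.
Over A = 12.7 km², depth = V / A = 49.3 mm.

d ≈ 49.3 mm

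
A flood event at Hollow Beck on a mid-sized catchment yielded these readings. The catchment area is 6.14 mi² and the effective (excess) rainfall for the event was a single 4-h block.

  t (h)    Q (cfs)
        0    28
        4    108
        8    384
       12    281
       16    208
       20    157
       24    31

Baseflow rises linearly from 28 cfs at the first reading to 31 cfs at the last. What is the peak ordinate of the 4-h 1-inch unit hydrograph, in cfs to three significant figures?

Direct runoff: 0.00, 79.50, 355.00, 251.50, 178.00, 126.50, 0.00 cfs; ΣQ_DR = 990.5 cfs, peak = 355.00 cfs.
Runoff depth d = ΣQ_DR·Δt / A = 990.5 × 14400 / (6.14 mi²) = 0.9999 in.
The 1-inch UH is the DRH scaled by (1 in)/d, so U_p = 355.00 × 1/0.9999 = 355 cfs.

U_p ≈ 355 cfs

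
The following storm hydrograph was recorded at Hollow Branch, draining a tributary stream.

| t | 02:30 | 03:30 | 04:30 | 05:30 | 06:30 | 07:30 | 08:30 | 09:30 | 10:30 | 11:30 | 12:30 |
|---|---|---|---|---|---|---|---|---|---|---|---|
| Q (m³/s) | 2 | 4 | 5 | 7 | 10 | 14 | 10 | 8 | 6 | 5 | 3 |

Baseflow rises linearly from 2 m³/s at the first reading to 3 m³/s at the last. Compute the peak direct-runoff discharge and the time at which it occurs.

Subtracting baseflow gives direct-runoff ordinates: 0.00, 1.90, 2.80, 4.70, 7.60, 11.50, 7.40, 5.30, 3.20, 2.10, 0.00 m³/s.
The maximum is 11.50 m³/s, occurring at the reading for t = 07:30.

Q_p = 11.50 m³/s at t = 07:30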